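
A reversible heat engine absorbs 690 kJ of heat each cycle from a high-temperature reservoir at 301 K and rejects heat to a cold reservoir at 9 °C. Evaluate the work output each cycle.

T_C = 9 °C → 9 + 273.15 = 282.15 K.
Carnot efficiency: η = 1 − T_C/T_H = 1 − 282.15/301.00 = 0.0626.
W = η·Q_H = 0.0626 × 690 = 43.2 kJ.

W ≈ 43.2 kJ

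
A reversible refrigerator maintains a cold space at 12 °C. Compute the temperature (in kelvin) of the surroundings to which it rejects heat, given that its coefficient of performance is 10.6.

T_C = 12 °C → 12 + 273.15 = 285.15 K.
COP_R = T_C/(T_H − T_C) ⇒ T_H = T_C·(1 + 1/COP_R) = 285.15 × (1 + 1/10.6) = 312.1 K.

T_H ≈ 312.1 K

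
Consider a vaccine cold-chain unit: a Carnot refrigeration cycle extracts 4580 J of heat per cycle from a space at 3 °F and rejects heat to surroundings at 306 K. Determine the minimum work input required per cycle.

T_C = 3 °F → (3 − 32) × 5/9 = -16.11 °C = 257.04 K.
For a reversible refrigerator, COP_R = T_C/(T_H − T_C) = 257.04/48.96 = 5.2499.
W = Q_C/COP_R = 4580/5.2499 = 872.4 J.

W_in ≈ 872.4 J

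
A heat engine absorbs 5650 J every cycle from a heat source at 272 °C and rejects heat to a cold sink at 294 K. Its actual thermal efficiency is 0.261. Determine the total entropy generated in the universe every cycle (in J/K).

ΔS_univ ≈ 3.84 J/K

T_H = 272 °C → 272 + 273.15 = 545.15 K.
W = η·Q_H = 0.261 × 5650 = 1475 J, so Q_C = Q_H − W = 4175 J.
Entropy balance on the reservoirs: −Q_H/T_H = -10.36 J/K, +Q_C/T_C = 14.20 J/K.
ΔS_univ = −Q_H/T_H + Q_C/T_C = 3.84 J/K (> 0, since η = 0.261 < η_Carnot = 0.461).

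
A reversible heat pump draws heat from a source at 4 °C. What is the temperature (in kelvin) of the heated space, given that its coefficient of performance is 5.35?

T_H ≈ 341 K

T_C = 4 °C → 4 + 273.15 = 277.15 K.
COP_HP = T_H/(T_H − T_C) ⇒ T_H = T_C·COP_HP/(COP_HP − 1) = 277.15 × 5.35/(5.35 − 1) = 341 K.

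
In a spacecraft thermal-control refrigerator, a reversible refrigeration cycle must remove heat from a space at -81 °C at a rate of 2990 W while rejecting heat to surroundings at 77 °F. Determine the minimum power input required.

T_H = 77 °F → (77 − 32) × 5/9 = 25.00 °C = 298.15 K.
T_C = -81 °C → -81 + 273.15 = 192.15 K.
The reversible coefficient of performance is COP_R = T_C/(T_H − T_C) = 192.15/106.00 = 1.8127.
W = Q_C/COP_R = 2990/1.8127 = 1649 W.

Ẇ_in ≈ 1649 W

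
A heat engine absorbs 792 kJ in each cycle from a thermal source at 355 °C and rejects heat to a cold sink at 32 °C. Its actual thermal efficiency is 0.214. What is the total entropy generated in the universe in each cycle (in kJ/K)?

ΔS_univ ≈ 0.779 kJ/K

T_H = 355 °C → 355 + 273.15 = 628.15 K.
T_C = 32 °C → 32 + 273.15 = 305.15 K.
W = η·Q_H = 0.214 × 792 = 169.5 kJ, so Q_C = Q_H − W = 622.5 kJ.
Reservoir entropy changes: ΔS_H = −Q_H/T_H = −792/628.15 = -1.261 kJ/K and ΔS_C = +Q_C/T_C = 622.5/305.15 = 2.040 kJ/K.
ΔS_univ = −Q_H/T_H + Q_C/T_C = 0.779 kJ/K (> 0, since η = 0.214 < η_Carnot = 0.514).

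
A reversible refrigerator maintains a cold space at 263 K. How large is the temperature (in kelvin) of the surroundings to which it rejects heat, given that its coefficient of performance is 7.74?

T_H ≈ 297 K

COP_R = T_C/(T_H − T_C) ⇒ T_H = T_C·(1 + 1/COP_R) = 263.00 × (1 + 1/7.74) = 297 K.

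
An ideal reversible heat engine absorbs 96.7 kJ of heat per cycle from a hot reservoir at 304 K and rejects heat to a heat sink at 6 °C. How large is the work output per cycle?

T_C = 6 °C → 6 + 273.15 = 279.15 K.
Since the cycle is reversible, η = 1 − T_C/T_H = 1 − 279.15/304.00 = 0.0817.
W = η·Q_H = 0.0817 × 96.7 = 7.90 kJ.

W ≈ 7.90 kJ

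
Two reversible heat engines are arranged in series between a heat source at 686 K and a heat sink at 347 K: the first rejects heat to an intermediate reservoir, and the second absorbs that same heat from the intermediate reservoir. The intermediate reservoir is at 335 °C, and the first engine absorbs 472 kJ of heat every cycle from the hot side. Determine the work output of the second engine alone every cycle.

T_m = 335 °C → 335 + 273.15 = 608.15 K.
Heat entering the second stage: Q_m = Q_H·(T_m/T_H) = 472 × 608.15/686.00 = 418 kJ.
Second-stage efficiency η₂ = 1 − T_C/T_m = 1 − 347.00/608.15 = 0.4294, so W₂ = η₂·Q_m = 180 kJ.

W₂ ≈ 180 kJ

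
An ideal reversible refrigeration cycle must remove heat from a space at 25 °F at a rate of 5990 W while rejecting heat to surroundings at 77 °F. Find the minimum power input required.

Ẇ_in ≈ 643 W

T_H = 77 °F → (77 − 32) × 5/9 = 25.00 °C = 298.15 K.
T_C = 25 °F → (25 − 32) × 5/9 = -3.89 °C = 269.26 K.
For a reversible refrigerator, COP_R = T_C/(T_H − T_C) = 269.26/28.89 = 9.3206.
W = Q_C/COP_R = 5990/9.3206 = 643 W.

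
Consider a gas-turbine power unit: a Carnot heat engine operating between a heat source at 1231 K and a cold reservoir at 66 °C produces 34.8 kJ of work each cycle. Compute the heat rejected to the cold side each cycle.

Q_C ≈ 13.2 kJ

T_C = 66 °C → 66 + 273.15 = 339.15 K.
The Carnot efficiency is η = 1 − T_C/T_H = 1 − 339.15/1231.00 = 0.7245.
Since Q_C/Q_H = T_C/T_H and Q_H = W/η, Q_C = W·T_C/(T_H − T_C) = 34.8 × 339.15/891.85 = 13.2 kJ.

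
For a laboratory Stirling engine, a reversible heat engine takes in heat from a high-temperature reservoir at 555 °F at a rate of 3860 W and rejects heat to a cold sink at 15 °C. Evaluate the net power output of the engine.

Ẇ ≈ 1890 W

T_H = 555 °F → (555 − 32) × 5/9 = 290.56 °C = 563.71 K.
T_C = 15 °C → 15 + 273.15 = 288.15 K.
Since the cycle is reversible, η = 1 − T_C/T_H = 1 − 288.15/563.71 = 0.4888.
W = η·Q_H = 0.4888 × 3860 = 1890 W.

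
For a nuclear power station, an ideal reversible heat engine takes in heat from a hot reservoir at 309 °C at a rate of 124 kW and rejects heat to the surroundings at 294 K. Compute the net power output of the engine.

T_H = 309 °C → 309 + 273.15 = 582.15 K.
The Carnot efficiency is η = 1 − T_C/T_H = 1 − 294.00/582.15 = 0.4950.
W = η·Q_H = 0.4950 × 124 = 61.4 kW.

Ẇ ≈ 61.4 kW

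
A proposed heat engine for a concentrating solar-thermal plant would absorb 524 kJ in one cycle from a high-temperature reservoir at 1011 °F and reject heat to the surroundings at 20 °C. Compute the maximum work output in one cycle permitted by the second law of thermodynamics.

W_max ≈ 336 kJ

T_H = 1011 °F → (1011 − 32) × 5/9 = 543.89 °C = 817.04 K.
T_C = 20 °C → 20 + 273.15 = 293.15 K.
The upper bound on efficiency is η_max = 1 − T_C/T_H = 1 − 293.15/817.04 = 0.6412.
W_max = η_max · Q_H = 0.6412 × 524 = 336 kJ.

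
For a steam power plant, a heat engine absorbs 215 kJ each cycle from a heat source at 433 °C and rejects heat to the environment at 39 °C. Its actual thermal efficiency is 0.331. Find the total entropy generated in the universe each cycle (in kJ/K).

ΔS_univ ≈ 0.1563 kJ/K

T_H = 433 °C → 433 + 273.15 = 706.15 K.
T_C = 39 °C → 39 + 273.15 = 312.15 K.
W = η·Q_H = 0.331 × 215 = 71.17 kJ, so Q_C = Q_H − W = 143.8 kJ.
Reservoir entropy changes: ΔS_H = −Q_H/T_H = −215/706.15 = -0.3045 kJ/K and ΔS_C = +Q_C/T_C = 143.8/312.15 = 0.4608 kJ/K.
ΔS_univ = −Q_H/T_H + Q_C/T_C = 0.1563 kJ/K (> 0, since η = 0.331 < η_Carnot = 0.558).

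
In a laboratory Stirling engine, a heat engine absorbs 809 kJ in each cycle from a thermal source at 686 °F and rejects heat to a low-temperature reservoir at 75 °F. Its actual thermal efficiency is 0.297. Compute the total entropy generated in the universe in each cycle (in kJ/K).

ΔS_univ ≈ 0.644 kJ/K

T_H = 686 °F → (686 − 32) × 5/9 = 363.33 °C = 636.48 K.
T_C = 75 °F → (75 − 32) × 5/9 = 23.89 °C = 297.04 K.
W = η·Q_H = 0.297 × 809 = 240.3 kJ, so Q_C = Q_H − W = 568.7 kJ.
Entropy balance on the reservoirs: −Q_H/T_H = -1.271 kJ/K, +Q_C/T_C = 1.915 kJ/K.
ΔS_univ = −Q_H/T_H + Q_C/T_C = 0.644 kJ/K (> 0, since η = 0.297 < η_Carnot = 0.533).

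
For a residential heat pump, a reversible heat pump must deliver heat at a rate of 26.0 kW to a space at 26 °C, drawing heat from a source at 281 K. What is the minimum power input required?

Ẇ_in ≈ 1.58 kW

T_H = 26 °C → 26 + 273.15 = 299.15 K.
For a reversible heat pump, COP_HP = T_H/(T_H − T_C) = 299.15/18.15 = 16.4821.
W = Q_H/COP_HP = 26.0/16.4821 = 1.58 kW.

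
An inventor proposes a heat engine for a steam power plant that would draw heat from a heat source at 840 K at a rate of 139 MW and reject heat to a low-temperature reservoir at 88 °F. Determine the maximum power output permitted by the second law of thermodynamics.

T_C = 88 °F → (88 − 32) × 5/9 = 31.11 °C = 304.26 K.
No engine can exceed the Carnot limit: η_max = 1 − T_C/T_H = 1 − 304.26/840.00 = 0.6378.
W_max = η_max · Q_H = 0.6378 × 139 = 88.65 MW.

Ẇ_max ≈ 88.65 MW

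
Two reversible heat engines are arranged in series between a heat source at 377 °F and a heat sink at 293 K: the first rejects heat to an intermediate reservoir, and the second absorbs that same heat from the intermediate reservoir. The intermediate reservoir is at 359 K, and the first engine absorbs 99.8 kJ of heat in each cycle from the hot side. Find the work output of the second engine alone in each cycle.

W₂ ≈ 14.17 kJ

T_H = 377 °F → (377 − 32) × 5/9 = 191.67 °C = 464.82 K.
Heat entering the second stage: Q_m = Q_H·(T_m/T_H) = 99.8 × 359.00/464.82 = 77.08 kJ.
Second-stage efficiency η₂ = 1 − T_C/T_m = 1 − 293.00/359.00 = 0.1838, so W₂ = η₂·Q_m = 14.17 kJ.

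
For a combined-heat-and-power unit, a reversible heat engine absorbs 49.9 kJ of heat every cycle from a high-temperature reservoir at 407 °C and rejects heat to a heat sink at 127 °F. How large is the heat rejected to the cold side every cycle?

Q_C ≈ 23.91 kJ

T_H = 407 °C → 407 + 273.15 = 680.15 K.
T_C = 127 °F → (127 − 32) × 5/9 = 52.78 °C = 325.93 K.
For a reversible engine, η = 1 − T_C/T_H = 1 − 325.93/680.15 = 0.5208.
For a reversible cycle Q_C/Q_H = T_C/T_H, so Q_C = 49.9 × 325.93/680.15 = 23.91 kJ.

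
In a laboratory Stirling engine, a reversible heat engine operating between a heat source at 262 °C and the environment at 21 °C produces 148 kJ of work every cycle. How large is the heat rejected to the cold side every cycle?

T_H = 262 °C → 262 + 273.15 = 535.15 K.
T_C = 21 °C → 21 + 273.15 = 294.15 K.
For a reversible engine, η = 1 − T_C/T_H = 1 − 294.15/535.15 = 0.4503.
Since Q_C/Q_H = T_C/T_H and Q_H = W/η, Q_C = W·T_C/(T_H − T_C) = 148 × 294.15/241.00 = 181 kJ.

Q_C ≈ 181 kJ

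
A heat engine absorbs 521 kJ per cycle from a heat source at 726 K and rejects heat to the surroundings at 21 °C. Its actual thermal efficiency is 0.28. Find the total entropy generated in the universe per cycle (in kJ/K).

T_C = 21 °C → 21 + 273.15 = 294.15 K.
W = η·Q_H = 0.28 × 521 = 145.9 kJ, so Q_C = Q_H − W = 375.1 kJ.
Entropy balance on the reservoirs: −Q_H/T_H = -0.7176 kJ/K, +Q_C/T_C = 1.275 kJ/K.
ΔS_univ = −Q_H/T_H + Q_C/T_C = 0.5576 kJ/K (> 0, since η = 0.28 < η_Carnot = 0.595).

ΔS_univ ≈ 0.5576 kJ/K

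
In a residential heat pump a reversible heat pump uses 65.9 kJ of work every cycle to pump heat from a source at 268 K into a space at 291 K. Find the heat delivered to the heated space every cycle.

Q_H ≈ 833.8 kJ

COP_HP = T_H/(T_H − T_C) = 291.00/23.00 = 12.6522.
Q_H = COP_HP · W = 12.6522 × 65.9 = 833.8 kJ.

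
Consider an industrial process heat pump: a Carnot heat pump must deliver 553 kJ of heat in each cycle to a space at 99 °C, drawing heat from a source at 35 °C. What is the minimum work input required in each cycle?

T_H = 99 °C → 99 + 273.15 = 372.15 K.
T_C = 35 °C → 35 + 273.15 = 308.15 K.
The Carnot heat-pump COP is COP_HP = T_H/(T_H − T_C) = 372.15/64.00 = 5.8148.
W = Q_H/COP_HP = 553/5.8148 = 95.10 kJ.

W_in ≈ 95.10 kJ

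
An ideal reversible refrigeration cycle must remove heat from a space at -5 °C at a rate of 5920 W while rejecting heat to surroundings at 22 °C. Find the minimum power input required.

T_H = 22 °C → 22 + 273.15 = 295.15 K.
T_C = -5 °C → -5 + 273.15 = 268.15 K.
The reversible coefficient of performance is COP_R = T_C/(T_H − T_C) = 268.15/27.00 = 9.9315.
W = Q_C/COP_R = 5920/9.9315 = 596 W.

Ẇ_in ≈ 596 W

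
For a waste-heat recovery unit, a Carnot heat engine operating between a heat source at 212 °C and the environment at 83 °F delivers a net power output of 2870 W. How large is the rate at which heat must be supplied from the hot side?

Q̇_H ≈ 7581 W

T_H = 212 °C → 212 + 273.15 = 485.15 K.
T_C = 83 °F → (83 − 32) × 5/9 = 28.33 °C = 301.48 K.
η_rev = 1 − T_C/T_H = 1 − 301.48/485.15 = 0.3786.
Q_H = W/η = 2870/0.3786 = 7581 W.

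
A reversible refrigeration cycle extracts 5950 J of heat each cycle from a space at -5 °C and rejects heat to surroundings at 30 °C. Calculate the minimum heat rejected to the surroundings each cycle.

T_H = 30 °C → 30 + 273.15 = 303.15 K.
T_C = -5 °C → -5 + 273.15 = 268.15 K.
For a reversible cycle Q_H/Q_C = T_H/T_C, so Q_H = Q_C·T_H/T_C = 5950 × 303.15/268.15 = 6730 J.

Q_H ≈ 6730 J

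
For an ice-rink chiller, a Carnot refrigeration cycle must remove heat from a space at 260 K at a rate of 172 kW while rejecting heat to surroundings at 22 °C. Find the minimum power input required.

T_H = 22 °C → 22 + 273.15 = 295.15 K.
COP_R = T_C/(T_H − T_C) = 260.00/35.15 = 7.3969.
W = Q_C/COP_R = 172/7.3969 = 23.3 kW.

Ẇ_in ≈ 23.3 kW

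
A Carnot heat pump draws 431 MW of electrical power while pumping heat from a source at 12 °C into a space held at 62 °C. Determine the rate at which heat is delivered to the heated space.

T_H = 62 °C → 62 + 273.15 = 335.15 K.
T_C = 12 °C → 12 + 273.15 = 285.15 K.
The Carnot heat-pump COP is COP_HP = T_H/(T_H − T_C) = 335.15/50.00 = 6.7030.
Q_H = COP_HP · W = 6.7030 × 431 = 2890 MW.

Q̇_H ≈ 2890 MW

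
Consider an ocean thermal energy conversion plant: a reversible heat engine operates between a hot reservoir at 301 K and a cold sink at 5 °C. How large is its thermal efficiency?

T_C = 5 °C → 5 + 273.15 = 278.15 K.
For a reversible engine, η = 1 − T_C/T_H = 1 − 278.15/301.00 = 0.0759.

η ≈ 0.0759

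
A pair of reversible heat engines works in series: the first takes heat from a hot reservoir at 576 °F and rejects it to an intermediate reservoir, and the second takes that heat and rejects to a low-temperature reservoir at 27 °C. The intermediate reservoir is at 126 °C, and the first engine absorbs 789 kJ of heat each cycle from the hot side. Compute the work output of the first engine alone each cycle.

W₁ ≈ 241.7 kJ

T_H = 576 °F → (576 − 32) × 5/9 = 302.22 °C = 575.37 K.
T_C = 27 °C → 27 + 273.15 = 300.15 K.
T_m = 126 °C → 126 + 273.15 = 399.15 K.
First-stage efficiency η₁ = 1 − T_m/T_H = 1 − 399.15/575.37 = 0.3063.
W₁ = η₁·Q_H = 0.3063 × 789 = 241.7 kJ.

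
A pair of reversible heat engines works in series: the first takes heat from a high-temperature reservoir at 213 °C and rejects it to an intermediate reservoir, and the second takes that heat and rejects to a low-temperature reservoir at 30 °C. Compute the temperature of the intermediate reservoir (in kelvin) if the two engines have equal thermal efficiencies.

T_m ≈ 383.9 K

T_H = 213 °C → 213 + 273.15 = 486.15 K.
T_C = 30 °C → 30 + 273.15 = 303.15 K.
Equal efficiencies require 1 − T_m/T_H = 1 − T_C/T_m, i.e. T_m/T_H = T_C/T_m, so T_m = √(T_H·T_C) = √(486.15 × 303.15) = 383.9 K.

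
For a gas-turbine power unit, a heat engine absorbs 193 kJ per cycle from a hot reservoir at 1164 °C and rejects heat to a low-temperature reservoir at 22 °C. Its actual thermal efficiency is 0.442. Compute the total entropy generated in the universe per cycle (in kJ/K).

ΔS_univ ≈ 0.2306 kJ/K

T_H = 1164 °C → 1164 + 273.15 = 1437.15 K.
T_C = 22 °C → 22 + 273.15 = 295.15 K.
W = η·Q_H = 0.442 × 193 = 85.31 kJ, so Q_C = Q_H − W = 107.7 kJ.
Entropy balance on the reservoirs: −Q_H/T_H = -0.1343 kJ/K, +Q_C/T_C = 0.3649 kJ/K.
ΔS_univ = −Q_H/T_H + Q_C/T_C = 0.2306 kJ/K (> 0, since η = 0.442 < η_Carnot = 0.795).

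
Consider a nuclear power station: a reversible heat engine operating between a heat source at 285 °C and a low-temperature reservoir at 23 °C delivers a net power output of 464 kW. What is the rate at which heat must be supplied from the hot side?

T_H = 285 °C → 285 + 273.15 = 558.15 K.
T_C = 23 °C → 23 + 273.15 = 296.15 K.
For a reversible engine, η = 1 − T_C/T_H = 1 − 296.15/558.15 = 0.4694.
Q_H = W/η = 464/0.4694 = 988 kW.

Q̇_H ≈ 988 kW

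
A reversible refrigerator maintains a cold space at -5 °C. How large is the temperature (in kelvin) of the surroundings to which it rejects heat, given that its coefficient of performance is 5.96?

T_H ≈ 313 K

T_C = -5 °C → -5 + 273.15 = 268.15 K.
COP_R = T_C/(T_H − T_C) ⇒ T_H = T_C·(1 + 1/COP_R) = 268.15 × (1 + 1/5.96) = 313 K.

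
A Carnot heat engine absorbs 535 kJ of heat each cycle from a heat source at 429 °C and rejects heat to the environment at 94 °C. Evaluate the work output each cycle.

W ≈ 255 kJ

T_H = 429 °C → 429 + 273.15 = 702.15 K.
T_C = 94 °C → 94 + 273.15 = 367.15 K.
Since the cycle is reversible, η = 1 − T_C/T_H = 1 − 367.15/702.15 = 0.4771.
W = η·Q_H = 0.4771 × 535 = 255 kJ.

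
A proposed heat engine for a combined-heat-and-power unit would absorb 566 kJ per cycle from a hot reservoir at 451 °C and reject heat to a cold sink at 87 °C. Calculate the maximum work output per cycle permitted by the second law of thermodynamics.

W_max ≈ 285 kJ

T_H = 451 °C → 451 + 273.15 = 724.15 K.
T_C = 87 °C → 87 + 273.15 = 360.15 K.
The upper bound on efficiency is η_max = 1 − T_C/T_H = 1 − 360.15/724.15 = 0.5027.
W_max = η_max · Q_H = 0.5027 × 566 = 285 kJ.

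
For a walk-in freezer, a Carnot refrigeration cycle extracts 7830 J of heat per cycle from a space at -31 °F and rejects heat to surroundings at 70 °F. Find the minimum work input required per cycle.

W_in ≈ 1840 J

T_H = 70 °F → (70 − 32) × 5/9 = 21.11 °C = 294.26 K.
T_C = -31 °F → (-31 − 32) × 5/9 = -35.00 °C = 238.15 K.
COP_R = T_C/(T_H − T_C) = 238.15/56.11 = 4.2443.
W = Q_C/COP_R = 7830/4.2443 = 1840 J.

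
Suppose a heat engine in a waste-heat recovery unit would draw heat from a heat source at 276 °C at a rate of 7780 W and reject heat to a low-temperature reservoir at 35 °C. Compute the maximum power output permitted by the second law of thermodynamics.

T_H = 276 °C → 276 + 273.15 = 549.15 K.
T_C = 35 °C → 35 + 273.15 = 308.15 K.
No engine can exceed the Carnot limit: η_max = 1 − T_C/T_H = 1 − 308.15/549.15 = 0.4389.
W_max = η_max · Q_H = 0.4389 × 7780 = 3410 W.

Ẇ_max ≈ 3410 W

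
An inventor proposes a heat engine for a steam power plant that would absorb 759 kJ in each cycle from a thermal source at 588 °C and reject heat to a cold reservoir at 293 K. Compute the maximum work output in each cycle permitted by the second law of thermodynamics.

T_H = 588 °C → 588 + 273.15 = 861.15 K.
The upper bound on efficiency is η_max = 1 − T_C/T_H = 1 − 293.00/861.15 = 0.6598.
W_max = η_max · Q_H = 0.6598 × 759 = 501 kJ.

W_max ≈ 501 kJ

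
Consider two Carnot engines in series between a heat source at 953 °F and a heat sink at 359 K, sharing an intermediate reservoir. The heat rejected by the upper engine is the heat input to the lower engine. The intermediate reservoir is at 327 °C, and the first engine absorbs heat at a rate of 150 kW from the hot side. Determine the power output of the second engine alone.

T_H = 953 °F → (953 − 32) × 5/9 = 511.67 °C = 784.82 K.
T_m = 327 °C → 327 + 273.15 = 600.15 K.
Heat entering the second stage: Q_m = Q_H·(T_m/T_H) = 150 × 600.15/784.82 = 114.7 kW.
Second-stage efficiency η₂ = 1 − T_C/T_m = 1 − 359.00/600.15 = 0.4018, so W₂ = η₂·Q_m = 46.09 kW.

Ẇ₂ ≈ 46.09 kW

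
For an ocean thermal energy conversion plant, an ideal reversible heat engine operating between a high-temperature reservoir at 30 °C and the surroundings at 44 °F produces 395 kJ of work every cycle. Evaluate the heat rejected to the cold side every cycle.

Q_C ≈ 4737 kJ

T_H = 30 °C → 30 + 273.15 = 303.15 K.
T_C = 44 °F → (44 − 32) × 5/9 = 6.67 °C = 279.82 K.
For a reversible engine, η = 1 − T_C/T_H = 1 − 279.82/303.15 = 0.0770.
Since Q_C/Q_H = T_C/T_H and Q_H = W/η, Q_C = W·T_C/(T_H − T_C) = 395 × 279.82/23.33 = 4737 kJ.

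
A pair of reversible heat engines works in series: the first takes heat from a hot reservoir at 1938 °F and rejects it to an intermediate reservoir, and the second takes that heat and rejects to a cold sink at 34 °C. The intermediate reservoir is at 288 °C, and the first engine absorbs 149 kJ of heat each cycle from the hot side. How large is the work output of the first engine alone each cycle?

W₁ ≈ 86.23 kJ

T_H = 1938 °F → (1938 − 32) × 5/9 = 1058.89 °C = 1332.04 K.
T_C = 34 °C → 34 + 273.15 = 307.15 K.
T_m = 288 °C → 288 + 273.15 = 561.15 K.
First-stage efficiency η₁ = 1 − T_m/T_H = 1 − 561.15/1332.04 = 0.5787.
W₁ = η₁·Q_H = 0.5787 × 149 = 86.23 kJ.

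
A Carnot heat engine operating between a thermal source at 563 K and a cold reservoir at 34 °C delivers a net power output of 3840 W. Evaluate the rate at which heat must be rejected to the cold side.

T_C = 34 °C → 34 + 273.15 = 307.15 K.
η_rev = 1 − T_C/T_H = 1 − 307.15/563.00 = 0.4544.
Since Q_C/Q_H = T_C/T_H and Q_H = W/η, Q_C = W·T_C/(T_H − T_C) = 3840 × 307.15/255.85 = 4610 W.

Q̇_C ≈ 4610 W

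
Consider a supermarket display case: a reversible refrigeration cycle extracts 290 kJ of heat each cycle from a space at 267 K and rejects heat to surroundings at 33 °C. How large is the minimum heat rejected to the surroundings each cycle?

T_H = 33 °C → 33 + 273.15 = 306.15 K.
For a reversible cycle Q_H/Q_C = T_H/T_C, so Q_H = Q_C·T_H/T_C = 290 × 306.15/267.00 = 332.5 kJ.

Q_H ≈ 332.5 kJ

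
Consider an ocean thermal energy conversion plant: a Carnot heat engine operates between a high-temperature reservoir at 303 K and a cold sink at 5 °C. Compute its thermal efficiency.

η ≈ 0.0820

T_C = 5 °C → 5 + 273.15 = 278.15 K.
Carnot efficiency: η = 1 − T_C/T_H = 1 − 278.15/303.00 = 0.0820.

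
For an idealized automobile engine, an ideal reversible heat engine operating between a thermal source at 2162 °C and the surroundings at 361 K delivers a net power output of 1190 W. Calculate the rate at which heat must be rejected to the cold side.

Q̇_C ≈ 207 W

T_H = 2162 °C → 2162 + 273.15 = 2435.15 K.
Since the cycle is reversible, η = 1 − T_C/T_H = 1 − 361.00/2435.15 = 0.8518.
Since Q_C/Q_H = T_C/T_H and Q_H = W/η, Q_C = W·T_C/(T_H − T_C) = 1190 × 361.00/2074.15 = 207 W.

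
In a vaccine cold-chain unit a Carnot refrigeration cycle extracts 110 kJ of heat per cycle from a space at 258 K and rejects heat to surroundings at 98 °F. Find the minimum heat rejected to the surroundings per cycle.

T_H = 98 °F → (98 − 32) × 5/9 = 36.67 °C = 309.82 K.
For a reversible cycle Q_H/Q_C = T_H/T_C, so Q_H = Q_C·T_H/T_C = 110 × 309.82/258.00 = 132.1 kJ.

Q_H ≈ 132.1 kJ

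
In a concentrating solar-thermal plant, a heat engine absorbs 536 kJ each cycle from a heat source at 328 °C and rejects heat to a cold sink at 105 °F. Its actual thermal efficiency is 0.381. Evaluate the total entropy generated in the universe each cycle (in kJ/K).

ΔS_univ ≈ 0.1660 kJ/K

T_H = 328 °C → 328 + 273.15 = 601.15 K.
T_C = 105 °F → (105 − 32) × 5/9 = 40.56 °C = 313.71 K.
W = η·Q_H = 0.381 × 536 = 204.2 kJ, so Q_C = Q_H − W = 331.8 kJ.
Entropy balance on the reservoirs: −Q_H/T_H = -0.8916 kJ/K, +Q_C/T_C = 1.058 kJ/K.
ΔS_univ = −Q_H/T_H + Q_C/T_C = 0.1660 kJ/K (> 0, since η = 0.381 < η_Carnot = 0.478).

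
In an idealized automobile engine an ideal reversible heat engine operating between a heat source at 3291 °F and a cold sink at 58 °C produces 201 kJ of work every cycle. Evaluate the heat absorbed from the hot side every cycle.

T_H = 3291 °F → (3291 − 32) × 5/9 = 1810.56 °C = 2083.71 K.
T_C = 58 °C → 58 + 273.15 = 331.15 K.
Carnot efficiency: η = 1 − T_C/T_H = 1 − 331.15/2083.71 = 0.8411.
Q_H = W/η = 201/0.8411 = 239 kJ.

Q_H ≈ 239 kJ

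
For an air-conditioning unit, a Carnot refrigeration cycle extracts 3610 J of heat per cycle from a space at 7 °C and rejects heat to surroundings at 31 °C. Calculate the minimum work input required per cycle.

T_H = 31 °C → 31 + 273.15 = 304.15 K.
T_C = 7 °C → 7 + 273.15 = 280.15 K.
The reversible coefficient of performance is COP_R = T_C/(T_H − T_C) = 280.15/24.00 = 11.6729.
W = Q_C/COP_R = 3610/11.6729 = 309 J.

W_in ≈ 309 J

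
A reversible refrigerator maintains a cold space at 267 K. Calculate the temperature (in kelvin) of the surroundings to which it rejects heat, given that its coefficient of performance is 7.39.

COP_R = T_C/(T_H − T_C) ⇒ T_H = T_C·(1 + 1/COP_R) = 267.00 × (1 + 1/7.39) = 303 K.

T_H ≈ 303 K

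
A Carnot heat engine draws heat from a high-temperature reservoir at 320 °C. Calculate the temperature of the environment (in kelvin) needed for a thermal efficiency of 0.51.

T_H = 320 °C → 320 + 273.15 = 593.15 K.
From η = 1 − T_C/T_H, T_C = T_H·(1 − η) = 593.15 × (1 − 0.51) = 291 K.

T_C ≈ 291 K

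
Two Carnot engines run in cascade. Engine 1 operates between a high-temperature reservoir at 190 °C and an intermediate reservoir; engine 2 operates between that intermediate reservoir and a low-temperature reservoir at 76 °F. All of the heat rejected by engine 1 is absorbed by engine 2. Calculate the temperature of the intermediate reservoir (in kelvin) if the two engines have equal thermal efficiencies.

T_m ≈ 371 K

T_H = 190 °C → 190 + 273.15 = 463.15 K.
T_C = 76 °F → (76 − 32) × 5/9 = 24.44 °C = 297.59 K.
Equal efficiencies require 1 − T_m/T_H = 1 − T_C/T_m, i.e. T_m/T_H = T_C/T_m, so T_m = √(T_H·T_C) = √(463.15 × 297.59) = 371 K.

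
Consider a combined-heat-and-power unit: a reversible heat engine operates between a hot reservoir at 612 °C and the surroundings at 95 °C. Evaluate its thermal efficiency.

T_H = 612 °C → 612 + 273.15 = 885.15 K.
T_C = 95 °C → 95 + 273.15 = 368.15 K.
Carnot efficiency: η = 1 − T_C/T_H = 1 − 368.15/885.15 = 0.584.

η ≈ 0.584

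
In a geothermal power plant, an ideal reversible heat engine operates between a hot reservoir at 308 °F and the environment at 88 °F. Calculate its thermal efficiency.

η ≈ 0.287

T_H = 308 °F → (308 − 32) × 5/9 = 153.33 °C = 426.48 K.
T_C = 88 °F → (88 − 32) × 5/9 = 31.11 °C = 304.26 K.
For a reversible engine, η = 1 − T_C/T_H = 1 − 304.26/426.48 = 0.287.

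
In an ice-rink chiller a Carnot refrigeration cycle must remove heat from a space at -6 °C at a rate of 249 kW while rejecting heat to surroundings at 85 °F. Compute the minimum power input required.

Ẇ_in ≈ 33.0 kW

T_H = 85 °F → (85 − 32) × 5/9 = 29.44 °C = 302.59 K.
T_C = -6 °C → -6 + 273.15 = 267.15 K.
The reversible coefficient of performance is COP_R = T_C/(T_H − T_C) = 267.15/35.44 = 7.5371.
W = Q_C/COP_R = 249/7.5371 = 33.0 kW.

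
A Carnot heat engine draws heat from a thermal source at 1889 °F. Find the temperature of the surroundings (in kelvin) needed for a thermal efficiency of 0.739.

T_H = 1889 °F → (1889 − 32) × 5/9 = 1031.67 °C = 1304.82 K.
From η = 1 − T_C/T_H, T_C = T_H·(1 − η) = 1304.82 × (1 − 0.739) = 340.6 K.

T_C ≈ 340.6 K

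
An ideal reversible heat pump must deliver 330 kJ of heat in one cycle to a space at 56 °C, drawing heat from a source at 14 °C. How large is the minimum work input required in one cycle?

T_H = 56 °C → 56 + 273.15 = 329.15 K.
T_C = 14 °C → 14 + 273.15 = 287.15 K.
The Carnot heat-pump COP is COP_HP = T_H/(T_H − T_C) = 329.15/42.00 = 7.8369.
W = Q_H/COP_HP = 330/7.8369 = 42.11 kJ.

W_in ≈ 42.11 kJ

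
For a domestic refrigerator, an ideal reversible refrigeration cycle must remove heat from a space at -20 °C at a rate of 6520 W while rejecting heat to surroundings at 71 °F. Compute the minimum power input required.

T_H = 71 °F → (71 − 32) × 5/9 = 21.67 °C = 294.82 K.
T_C = -20 °C → -20 + 273.15 = 253.15 K.
COP_R = T_C/(T_H − T_C) = 253.15/41.67 = 6.0756.
W = Q_C/COP_R = 6520/6.0756 = 1073 W.

Ẇ_in ≈ 1073 W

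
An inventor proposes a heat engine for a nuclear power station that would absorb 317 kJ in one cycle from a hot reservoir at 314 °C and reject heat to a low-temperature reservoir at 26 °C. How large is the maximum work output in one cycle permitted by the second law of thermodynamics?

W_max ≈ 155.5 kJ

T_H = 314 °C → 314 + 273.15 = 587.15 K.
T_C = 26 °C → 26 + 273.15 = 299.15 K.
The upper bound on efficiency is η_max = 1 − T_C/T_H = 1 − 299.15/587.15 = 0.4905.
W_max = η_max · Q_H = 0.4905 × 317 = 155.5 kJ.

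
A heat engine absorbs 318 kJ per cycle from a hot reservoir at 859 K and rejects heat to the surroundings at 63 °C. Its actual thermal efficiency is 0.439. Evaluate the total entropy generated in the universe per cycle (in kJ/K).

T_C = 63 °C → 63 + 273.15 = 336.15 K.
W = η·Q_H = 0.439 × 318 = 139.6 kJ, so Q_C = Q_H − W = 178.4 kJ.
The hot reservoir loses entropy Q_H/T_H = 318/859.00 = 0.3702 kJ/K; the cold reservoir gains Q_C/T_C = 178.4/336.15 = 0.5307 kJ/K.
ΔS_univ = −Q_H/T_H + Q_C/T_C = 0.161 kJ/K (> 0, since η = 0.439 < η_Carnot = 0.609).

ΔS_univ ≈ 0.161 kJ/K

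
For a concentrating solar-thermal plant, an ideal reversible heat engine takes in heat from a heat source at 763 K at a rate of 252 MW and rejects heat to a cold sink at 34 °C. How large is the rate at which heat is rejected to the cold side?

T_C = 34 °C → 34 + 273.15 = 307.15 K.
Carnot efficiency: η = 1 − T_C/T_H = 1 − 307.15/763.00 = 0.5974.
For a reversible cycle Q_C/Q_H = T_C/T_H, so Q_C = 252 × 307.15/763.00 = 101.4 MW.

Q̇_C ≈ 101.4 MW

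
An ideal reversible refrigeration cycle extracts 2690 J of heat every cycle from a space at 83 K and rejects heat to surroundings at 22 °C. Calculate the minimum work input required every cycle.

T_H = 22 °C → 22 + 273.15 = 295.15 K.
For a reversible refrigerator, COP_R = T_C/(T_H − T_C) = 83.00/212.15 = 0.3912.
W = Q_C/COP_R = 2690/0.3912 = 6880 J.

W_in ≈ 6880 J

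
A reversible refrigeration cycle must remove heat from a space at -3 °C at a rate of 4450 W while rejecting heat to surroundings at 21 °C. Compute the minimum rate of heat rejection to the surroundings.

T_H = 21 °C → 21 + 273.15 = 294.15 K.
T_C = -3 °C → -3 + 273.15 = 270.15 K.
For a reversible cycle Q_H/Q_C = T_H/T_C, so Q_H = Q_C·T_H/T_C = 4450 × 294.15/270.15 = 4850 W.

Q̇_H ≈ 4850 W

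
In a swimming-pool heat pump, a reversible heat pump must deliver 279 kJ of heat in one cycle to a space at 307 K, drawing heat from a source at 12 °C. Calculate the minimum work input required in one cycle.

W_in ≈ 19.9 kJ

T_C = 12 °C → 12 + 273.15 = 285.15 K.
Reversible heating COP: COP_HP = T_H/(T_H − T_C) = 307.00/21.85 = 14.0503.
W = Q_H/COP_HP = 279/14.0503 = 19.9 kJ.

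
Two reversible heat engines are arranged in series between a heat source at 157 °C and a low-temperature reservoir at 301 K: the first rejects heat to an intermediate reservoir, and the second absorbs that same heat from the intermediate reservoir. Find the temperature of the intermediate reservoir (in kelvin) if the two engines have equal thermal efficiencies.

T_m ≈ 360 K

T_H = 157 °C → 157 + 273.15 = 430.15 K.
Equal efficiencies require 1 − T_m/T_H = 1 − T_C/T_m, i.e. T_m/T_H = T_C/T_m, so T_m = √(T_H·T_C) = √(430.15 × 301.00) = 360 K.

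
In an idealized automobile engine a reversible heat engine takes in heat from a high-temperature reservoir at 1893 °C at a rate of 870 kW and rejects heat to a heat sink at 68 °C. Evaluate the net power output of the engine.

T_H = 1893 °C → 1893 + 273.15 = 2166.15 K.
T_C = 68 °C → 68 + 273.15 = 341.15 K.
Carnot efficiency: η = 1 − T_C/T_H = 1 − 341.15/2166.15 = 0.8425.
W = η·Q_H = 0.8425 × 870 = 733 kW.

Ẇ ≈ 733 kW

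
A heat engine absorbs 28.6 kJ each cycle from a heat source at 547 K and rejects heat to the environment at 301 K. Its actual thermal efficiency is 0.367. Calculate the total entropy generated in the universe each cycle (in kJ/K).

W = η·Q_H = 0.367 × 28.6 = 10.50 kJ, so Q_C = Q_H − W = 18.10 kJ.
The hot reservoir loses entropy Q_H/T_H = 28.6/547.00 = 0.05229 kJ/K; the cold reservoir gains Q_C/T_C = 18.10/301.00 = 0.06015 kJ/K.
ΔS_univ = −Q_H/T_H + Q_C/T_C = 0.00786 kJ/K (> 0, since η = 0.367 < η_Carnot = 0.450).

ΔS_univ ≈ 0.00786 kJ/K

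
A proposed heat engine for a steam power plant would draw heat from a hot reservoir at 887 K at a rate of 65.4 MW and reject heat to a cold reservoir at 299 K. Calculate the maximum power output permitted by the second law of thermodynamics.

Ẇ_max ≈ 43.4 MW

The second-law ceiling is the Carnot efficiency, η_max = 1 − T_C/T_H = 1 − 299.00/887.00 = 0.6629.
W_max = η_max · Q_H = 0.6629 × 65.4 = 43.4 MW.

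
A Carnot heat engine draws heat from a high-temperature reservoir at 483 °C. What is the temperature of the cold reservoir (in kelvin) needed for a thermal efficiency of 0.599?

T_C ≈ 303 K

T_H = 483 °C → 483 + 273.15 = 756.15 K.
From η = 1 − T_C/T_H, T_C = T_H·(1 − η) = 756.15 × (1 − 0.599) = 303 K.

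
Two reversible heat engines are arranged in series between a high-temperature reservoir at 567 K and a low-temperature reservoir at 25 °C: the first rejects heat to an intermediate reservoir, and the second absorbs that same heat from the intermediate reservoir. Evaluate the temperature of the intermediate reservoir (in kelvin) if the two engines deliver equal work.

T_m ≈ 433 K

T_C = 25 °C → 25 + 273.15 = 298.15 K.
For reversible stages Q_m = Q_H·(T_m/T_H). Setting W₁ = Q_H(1 − T_m/T_H) equal to W₂ = Q_m(1 − T_C/T_m) = Q_H·(T_m − T_C)/T_H gives T_H − T_m = T_m − T_C, so T_m = (T_H + T_C)/2 = (567.00 + 298.15)/2 = 433 K.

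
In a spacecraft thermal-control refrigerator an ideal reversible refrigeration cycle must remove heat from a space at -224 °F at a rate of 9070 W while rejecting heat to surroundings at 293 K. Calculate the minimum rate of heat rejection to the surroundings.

Q̇_H ≈ 20300 W

T_C = -224 °F → (-224 − 32) × 5/9 = -142.22 °C = 130.93 K.
For a reversible cycle Q_H/Q_C = T_H/T_C, so Q_H = Q_C·T_H/T_C = 9070 × 293.00/130.93 = 20300 W.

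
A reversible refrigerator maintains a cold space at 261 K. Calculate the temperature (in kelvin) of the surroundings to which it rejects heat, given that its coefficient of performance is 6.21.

T_H ≈ 303 K

COP_R = T_C/(T_H − T_C) ⇒ T_H = T_C·(1 + 1/COP_R) = 261.00 × (1 + 1/6.21) = 303 K.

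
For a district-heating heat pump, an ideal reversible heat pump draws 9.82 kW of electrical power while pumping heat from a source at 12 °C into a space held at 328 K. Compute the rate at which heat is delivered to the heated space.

Q̇_H ≈ 75.17 kW

T_C = 12 °C → 12 + 273.15 = 285.15 K.
Reversible heating COP: COP_HP = T_H/(T_H − T_C) = 328.00/42.85 = 7.6546.
Q_H = COP_HP · W = 7.6546 × 9.82 = 75.17 kW.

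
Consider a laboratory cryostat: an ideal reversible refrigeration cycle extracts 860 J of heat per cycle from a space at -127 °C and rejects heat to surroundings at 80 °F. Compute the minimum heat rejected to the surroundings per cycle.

Q_H ≈ 1760 J

T_H = 80 °F → (80 − 32) × 5/9 = 26.67 °C = 299.82 K.
T_C = -127 °C → -127 + 273.15 = 146.15 K.
For a reversible cycle Q_H/Q_C = T_H/T_C, so Q_H = Q_C·T_H/T_C = 860 × 299.82/146.15 = 1760 J.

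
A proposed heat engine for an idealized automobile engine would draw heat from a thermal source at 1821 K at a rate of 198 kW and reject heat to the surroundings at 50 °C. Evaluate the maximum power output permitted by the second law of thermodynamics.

T_C = 50 °C → 50 + 273.15 = 323.15 K.
The second-law ceiling is the Carnot efficiency, η_max = 1 − T_C/T_H = 1 − 323.15/1821.00 = 0.8225.
W_max = η_max · Q_H = 0.8225 × 198 = 163 kW.

Ẇ_max ≈ 163 kW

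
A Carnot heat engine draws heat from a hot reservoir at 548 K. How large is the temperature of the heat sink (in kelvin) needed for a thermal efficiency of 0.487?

From η = 1 − T_C/T_H, T_C = T_H·(1 − η) = 548.00 × (1 − 0.487) = 281 K.

T_C ≈ 281 K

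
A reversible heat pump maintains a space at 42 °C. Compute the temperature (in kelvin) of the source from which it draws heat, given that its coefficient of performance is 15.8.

T_C ≈ 295 K

T_H = 42 °C → 42 + 273.15 = 315.15 K.
COP_HP = T_H/(T_H − T_C) ⇒ T_C = T_H·(COP_HP − 1)/COP_HP = 315.15 × (15.8 − 1)/15.8 = 295 K.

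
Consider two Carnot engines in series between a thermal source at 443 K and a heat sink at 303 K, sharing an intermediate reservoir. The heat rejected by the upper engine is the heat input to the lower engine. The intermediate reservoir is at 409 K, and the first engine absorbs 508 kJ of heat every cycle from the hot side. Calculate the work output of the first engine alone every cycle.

First-stage efficiency η₁ = 1 − T_m/T_H = 1 − 409.00/443.00 = 0.0767.
W₁ = η₁·Q_H = 0.0767 × 508 = 38.99 kJ.

W₁ ≈ 38.99 kJ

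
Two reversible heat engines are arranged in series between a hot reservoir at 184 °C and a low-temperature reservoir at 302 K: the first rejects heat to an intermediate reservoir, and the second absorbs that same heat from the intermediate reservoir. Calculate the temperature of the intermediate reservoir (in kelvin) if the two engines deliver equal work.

T_m ≈ 380 K

T_H = 184 °C → 184 + 273.15 = 457.15 K.
For reversible stages Q_m = Q_H·(T_m/T_H). Setting W₁ = Q_H(1 − T_m/T_H) equal to W₂ = Q_m(1 − T_C/T_m) = Q_H·(T_m − T_C)/T_H gives T_H − T_m = T_m − T_C, so T_m = (T_H + T_C)/2 = (457.15 + 302.00)/2 = 380 K.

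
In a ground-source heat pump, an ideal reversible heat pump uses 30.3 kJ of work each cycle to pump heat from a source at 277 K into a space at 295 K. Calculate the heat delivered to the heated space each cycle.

Reversible heating COP: COP_HP = T_H/(T_H − T_C) = 295.00/18.00 = 16.3889.
Q_H = COP_HP · W = 16.3889 × 30.3 = 497 kJ.

Q_H ≈ 497 kJ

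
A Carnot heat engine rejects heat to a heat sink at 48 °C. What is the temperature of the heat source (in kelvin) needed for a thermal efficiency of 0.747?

T_H ≈ 1269 K

T_C = 48 °C → 48 + 273.15 = 321.15 K.
From η = 1 − T_C/T_H, solving for T_H gives T_H = T_C/(1 − η) = 321.15/(1 − 0.747) = 1269 K.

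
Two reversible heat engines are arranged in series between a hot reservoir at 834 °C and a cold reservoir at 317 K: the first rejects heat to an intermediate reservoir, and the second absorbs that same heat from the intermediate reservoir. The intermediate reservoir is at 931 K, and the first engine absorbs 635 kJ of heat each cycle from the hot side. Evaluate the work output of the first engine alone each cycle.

T_H = 834 °C → 834 + 273.15 = 1107.15 K.
First-stage efficiency η₁ = 1 − T_m/T_H = 1 − 931.00/1107.15 = 0.1591.
W₁ = η₁·Q_H = 0.1591 × 635 = 101 kJ.

W₁ ≈ 101 kJ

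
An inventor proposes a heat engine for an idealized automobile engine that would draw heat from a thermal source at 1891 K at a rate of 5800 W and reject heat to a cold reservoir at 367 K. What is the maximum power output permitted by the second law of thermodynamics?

Ẇ_max ≈ 4670 W

By the Carnot theorem, η_max = 1 − T_C/T_H = 1 − 367.00/1891.00 = 0.8059.
W_max = η_max · Q_H = 0.8059 × 5800 = 4670 W.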